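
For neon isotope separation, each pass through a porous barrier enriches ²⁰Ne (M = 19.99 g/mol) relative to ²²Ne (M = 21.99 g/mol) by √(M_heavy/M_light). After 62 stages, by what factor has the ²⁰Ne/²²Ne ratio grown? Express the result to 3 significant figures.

19.2

After 62 stages the ratio has grown by (√(21.99/19.99))^62 = (21.99/19.99)^(62/2).
= 1.10005^31 = 19.2.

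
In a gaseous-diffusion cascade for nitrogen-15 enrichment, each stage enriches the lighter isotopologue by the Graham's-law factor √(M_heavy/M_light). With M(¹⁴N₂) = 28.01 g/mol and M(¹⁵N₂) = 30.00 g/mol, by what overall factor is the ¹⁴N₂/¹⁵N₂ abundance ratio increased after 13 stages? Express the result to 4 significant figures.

1.562

The single-stage factor is √(M_heavy/M_light), so 13 stages give [√(30.00/28.01)]^13 = (30.00/28.01)^(13/2).
= 1.07105^(13/2) = 1.562.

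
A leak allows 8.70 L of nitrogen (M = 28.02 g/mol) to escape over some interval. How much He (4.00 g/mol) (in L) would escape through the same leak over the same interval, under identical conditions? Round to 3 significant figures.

Using Graham's law: rate_He/rate_N₂ = √(M_N₂/M_He) = √(28.02/4.00) = √7.005 = 2.647.
So the volume for He is 8.70 × 2.647 = 23.0 L.

23.0 L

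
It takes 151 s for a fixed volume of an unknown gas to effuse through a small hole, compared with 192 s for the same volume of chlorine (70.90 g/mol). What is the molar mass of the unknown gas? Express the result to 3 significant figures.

43.9 g/mol

Using Graham's law: t_X/t_Cl₂ = √(M_X/M_Cl₂).
151/192 = 0.7865 = √(M_X/70.90)
M_X = 70.90 × 0.7865² = 70.90 × 0.6185 = 43.9 g/mol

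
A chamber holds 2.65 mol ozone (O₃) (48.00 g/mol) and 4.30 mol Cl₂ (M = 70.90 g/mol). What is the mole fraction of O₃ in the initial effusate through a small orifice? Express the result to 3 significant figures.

0.428

Each component's effusion rate ∝ (its partial pressure)·(1/√M) ∝ n_i/√M_i.
x_O₃(eff) = (n_O₃/√M_O₃) / (n_O₃/√M_O₃ + n_Cl₂/√M_Cl₂)
= (2.65/√48.00) / (2.65/√48.00 + 4.30/√70.90) = 0.3825/(0.3825 + 0.5107) = 0.428.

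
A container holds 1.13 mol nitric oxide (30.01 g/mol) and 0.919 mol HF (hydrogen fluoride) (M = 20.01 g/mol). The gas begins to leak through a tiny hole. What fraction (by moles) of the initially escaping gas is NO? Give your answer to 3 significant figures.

0.501

Rate_i ∝ x_i/√M_i (Graham's law weighted by mole fraction), so the effusate composition follows n_i/√M_i.
x_NO(eff) = (n_NO/√M_NO) / (n_NO/√M_NO + n_HF/√M_HF)
= (1.13/√30.01) / (1.13/√30.01 + 0.919/√20.01) = 0.2063/(0.2063 + 0.2054) = 0.501.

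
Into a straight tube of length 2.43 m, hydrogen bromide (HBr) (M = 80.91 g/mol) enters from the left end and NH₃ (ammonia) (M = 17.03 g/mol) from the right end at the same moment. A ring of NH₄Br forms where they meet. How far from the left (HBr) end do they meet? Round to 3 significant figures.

Distances travelled in equal time are proportional to diffusion rates, so d_HBr/d_NH₃ = √(M_NH₃/M_HBr) = √(17.03/80.91) = 0.4588.
With d_HBr + d_NH₃ = 2.43 m, d_NH₃ = 2.43/(1 + 0.4588) = 1.666 m.
d_HBr = 2.43 − 1.666 = 0.764 m.

0.764 m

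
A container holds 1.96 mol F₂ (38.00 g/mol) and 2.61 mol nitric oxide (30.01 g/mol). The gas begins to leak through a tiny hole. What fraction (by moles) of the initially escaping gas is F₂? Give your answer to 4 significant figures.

Each component's effusion rate ∝ (its partial pressure)·(1/√M) ∝ n_i/√M_i.
Mole fraction of F₂ in the effusate = (n_F₂/√M_F₂) / (n_F₂/√M_F₂ + n_NO/√M_NO)
= (1.96/√38.00) / (1.96/√38.00 + 2.61/√30.01) = 0.3180/(0.3180 + 0.4764) = 0.4002.

0.4002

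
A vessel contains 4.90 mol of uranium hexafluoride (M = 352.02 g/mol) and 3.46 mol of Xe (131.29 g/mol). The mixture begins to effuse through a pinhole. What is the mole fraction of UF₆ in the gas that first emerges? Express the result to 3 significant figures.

0.464

Each component's effusion rate ∝ (its partial pressure)·(1/√M) ∝ n_i/√M_i.
So x_UF₆ in the escaping gas = (n_UF₆/√M_UF₆) / Σ(n_i/√M_i)
= (4.90/√352.02) / (4.90/√352.02 + 3.46/√131.29) = 0.2612/(0.2612 + 0.3020) = 0.464.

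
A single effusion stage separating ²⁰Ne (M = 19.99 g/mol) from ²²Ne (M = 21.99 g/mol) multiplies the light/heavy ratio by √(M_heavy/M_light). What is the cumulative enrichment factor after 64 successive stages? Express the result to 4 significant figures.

21.14

The single-stage factor is √(M_heavy/M_light), so 64 stages give [√(21.99/19.99)]^64 = (21.99/19.99)^(64/2).
= 1.10005^32 = 21.14.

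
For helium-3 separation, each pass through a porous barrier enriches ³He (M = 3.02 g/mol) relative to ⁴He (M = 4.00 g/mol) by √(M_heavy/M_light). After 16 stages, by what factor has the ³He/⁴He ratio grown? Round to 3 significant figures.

9.47

The single-stage factor is √(M_heavy/M_light), so 16 stages give [√(4.00/3.02)]^16 = (4.00/3.02)^(16/2).
= 1.32450^8 = 9.47.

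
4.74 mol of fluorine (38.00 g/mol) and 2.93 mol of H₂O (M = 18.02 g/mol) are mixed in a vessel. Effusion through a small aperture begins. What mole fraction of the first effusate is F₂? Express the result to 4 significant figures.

0.5270

The effusion rate of species i is ∝ p_i/√M_i ∝ n_i/√M_i.
So x_F₂ in the escaping gas = (n_F₂/√M_F₂) / Σ(n_i/√M_i)
= (4.74/√38.00) / (4.74/√38.00 + 2.93/√18.02) = 0.7689/(0.7689 + 0.6902) = 0.5270.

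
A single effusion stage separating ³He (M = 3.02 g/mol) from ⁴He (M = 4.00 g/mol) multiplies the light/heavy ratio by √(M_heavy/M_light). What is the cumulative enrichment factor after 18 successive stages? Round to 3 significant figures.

The single-stage factor is √(M_heavy/M_light), so 18 stages give [√(4.00/3.02)]^18 = (4.00/3.02)^(18/2).
= 1.32450^9 = 12.5.

12.5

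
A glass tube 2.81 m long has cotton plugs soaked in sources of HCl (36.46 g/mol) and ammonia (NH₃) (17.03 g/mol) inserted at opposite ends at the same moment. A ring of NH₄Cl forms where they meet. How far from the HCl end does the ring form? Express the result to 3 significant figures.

In equal time, each gas travels a distance ∝ its rate ∝ 1/√M, so d_HCl/d_NH₃ = √(M_NH₃/M_HCl) = √(17.03/36.46) = 0.6834.
With d_HCl + d_NH₃ = 2.81 m, d_NH₃ = 2.81/(1 + 0.6834) = 1.669 m.
d_HCl = 2.81 − 1.669 = 1.14 m.

1.14 m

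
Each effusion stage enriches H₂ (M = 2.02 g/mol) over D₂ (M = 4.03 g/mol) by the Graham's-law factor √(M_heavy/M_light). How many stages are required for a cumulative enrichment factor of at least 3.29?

4

Per stage α = (4.03/2.02)^(1/2) = 1.99505^0.5, giving ln α = 0.3453.
Need α^N ≥ 3.29 ⇒ N ≥ ln(3.29) / ln α = 1.191 / 0.3453 = 3.45.
Minimum whole number of stages: N = 4.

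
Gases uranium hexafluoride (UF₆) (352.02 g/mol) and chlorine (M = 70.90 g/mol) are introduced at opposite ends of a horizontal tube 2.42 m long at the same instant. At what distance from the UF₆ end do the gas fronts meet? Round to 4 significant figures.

The fronts meet when d_UF₆ + d_Cl₂ = L with d_UF₆/d_Cl₂ = √(M_Cl₂/M_UF₆) (Graham's law). Here √(M_Cl₂/M_UF₆) = √(70.90/352.02) = 0.4488.
With d_UF₆ + d_Cl₂ = 2.42 m, d_Cl₂ = 2.42/(1 + 0.4488) = 1.670 m.
d_UF₆ = 2.42 − 1.670 = 0.7496 m.

0.7496 m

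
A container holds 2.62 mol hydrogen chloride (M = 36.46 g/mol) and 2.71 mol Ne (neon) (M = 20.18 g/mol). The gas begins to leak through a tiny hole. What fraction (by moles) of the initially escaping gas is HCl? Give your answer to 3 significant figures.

Rate_i ∝ x_i/√M_i (Graham's law weighted by mole fraction), so the effusate composition follows n_i/√M_i.
Mole fraction of HCl in the effusate = (n_HCl/√M_HCl) / (n_HCl/√M_HCl + n_Ne/√M_Ne)
= (2.62/√36.46) / (2.62/√36.46 + 2.71/√20.18) = 0.4339/(0.4339 + 0.6033) = 0.418.

0.418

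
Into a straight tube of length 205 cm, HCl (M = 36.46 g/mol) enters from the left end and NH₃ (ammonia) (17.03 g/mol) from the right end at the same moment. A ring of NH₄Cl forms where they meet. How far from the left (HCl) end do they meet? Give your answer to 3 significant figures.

Distances travelled in equal time are proportional to diffusion rates, so d_HCl/d_NH₃ = √(M_NH₃/M_HCl) = √(17.03/36.46) = 0.6834.
With d_HCl + d_NH₃ = 205 cm, d_NH₃ = 205/(1 + 0.6834) = 121.8 cm.
d_HCl = 205 − 121.8 = 83.2 cm.

83.2 cm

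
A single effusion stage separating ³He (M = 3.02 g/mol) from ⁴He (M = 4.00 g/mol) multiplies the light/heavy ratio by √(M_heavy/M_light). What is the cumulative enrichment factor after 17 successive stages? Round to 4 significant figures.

Each stage multiplies the ratio by α = √(4.00/3.02), so after 17 stages the overall factor is α^17 = (4.00/3.02)^(17/2).
= 1.32450^(17/2) = 10.90.

10.90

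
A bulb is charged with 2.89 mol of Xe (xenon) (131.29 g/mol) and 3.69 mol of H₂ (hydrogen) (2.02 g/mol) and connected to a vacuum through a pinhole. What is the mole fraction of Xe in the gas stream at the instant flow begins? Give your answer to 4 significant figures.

Effusion rate of each component ∝ n_i/√M_i (partial pressure × 1/√M).
So x_Xe in the escaping gas = (n_Xe/√M_Xe) / Σ(n_i/√M_i)
= (2.89/√131.29) / (2.89/√131.29 + 3.69/√2.02) = 0.2522/(0.2522 + 2.596) = 0.08855.

0.08855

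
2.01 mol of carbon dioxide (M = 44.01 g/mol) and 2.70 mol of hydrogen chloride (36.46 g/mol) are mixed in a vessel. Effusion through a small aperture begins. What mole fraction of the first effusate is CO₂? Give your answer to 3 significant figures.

0.404

Rate_i ∝ x_i/√M_i (Graham's law weighted by mole fraction), so the effusate composition follows n_i/√M_i.
Mole fraction of CO₂ in the effusate = (n_CO₂/√M_CO₂) / (n_CO₂/√M_CO₂ + n_HCl/√M_HCl)
= (2.01/√44.01) / (2.01/√44.01 + 2.70/√36.46) = 0.3030/(0.3030 + 0.4472) = 0.404.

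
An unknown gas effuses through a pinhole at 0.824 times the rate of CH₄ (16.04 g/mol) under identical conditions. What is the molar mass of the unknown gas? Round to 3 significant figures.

23.6 g/mol

Since effusion rate ∝ 1/√M, rate_X/rate_CH₄ = √(M_CH₄/M_X).
0.824 = √(16.04/M_X)
M_X = 16.04 / 0.824² = 16.04 / 0.6790 = 23.6 g/mol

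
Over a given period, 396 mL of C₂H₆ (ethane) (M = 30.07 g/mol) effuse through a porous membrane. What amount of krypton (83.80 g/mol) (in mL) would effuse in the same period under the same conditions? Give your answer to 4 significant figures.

Since effusion rate ∝ 1/√M, rate_Kr/rate_C₂H₆ = √(M_C₂H₆/M_Kr) = √(30.07/83.80) = √0.3588 = 0.5990.
So the volume for Kr is 396 × 0.5990 = 237.2 mL.

237.2 mL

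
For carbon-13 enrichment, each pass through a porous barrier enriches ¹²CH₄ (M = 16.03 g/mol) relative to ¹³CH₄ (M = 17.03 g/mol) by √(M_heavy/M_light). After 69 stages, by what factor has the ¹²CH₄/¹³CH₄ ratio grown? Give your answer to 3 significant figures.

8.07

After 69 stages the ratio has grown by (√(17.03/16.03))^69 = (17.03/16.03)^(69/2).
= 1.06238^(69/2) = 8.07.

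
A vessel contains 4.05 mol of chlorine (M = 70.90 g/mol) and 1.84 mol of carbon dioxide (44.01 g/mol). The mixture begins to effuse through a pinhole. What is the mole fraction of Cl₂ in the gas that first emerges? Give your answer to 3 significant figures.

0.634

The effusion rate of species i is ∝ p_i/√M_i ∝ n_i/√M_i.
x_Cl₂(eff) = (n_Cl₂/√M_Cl₂) / (n_Cl₂/√M_Cl₂ + n_CO₂/√M_CO₂)
= (4.05/√70.90) / (4.05/√70.90 + 1.84/√44.01) = 0.4810/(0.4810 + 0.2774) = 0.634.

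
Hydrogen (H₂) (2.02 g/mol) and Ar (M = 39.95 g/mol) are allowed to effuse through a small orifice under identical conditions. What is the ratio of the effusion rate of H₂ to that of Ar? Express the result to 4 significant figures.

4.447

From Graham's law, rate_H₂/rate_Ar = √(M_Ar/M_H₂) = √(39.95/2.02) = √19.78 = 4.447.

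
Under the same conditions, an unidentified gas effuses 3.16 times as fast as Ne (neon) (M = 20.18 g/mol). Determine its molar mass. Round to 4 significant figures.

2.021 g/mol

From Graham's law, rate_X/rate_Ne = √(M_Ne/M_X).
3.16 = √(20.18/M_X)
M_X = 20.18 / 3.16² = 20.18 / 9.986 = 2.021 g/mol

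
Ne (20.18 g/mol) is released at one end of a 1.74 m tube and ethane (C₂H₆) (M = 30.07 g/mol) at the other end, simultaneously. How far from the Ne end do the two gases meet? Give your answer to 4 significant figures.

0.9565 m

Graham's law gives d_Ne/d_C₂H₆ = rate_Ne/rate_C₂H₆ = √(M_C₂H₆/M_Ne) = √(30.07/20.18) = 1.221.
With d_Ne + d_C₂H₆ = 1.74 m, d_C₂H₆ = 1.74/(1 + 1.221) = 0.7835 m.
d_Ne = 1.74 − 0.7835 = 0.9565 m.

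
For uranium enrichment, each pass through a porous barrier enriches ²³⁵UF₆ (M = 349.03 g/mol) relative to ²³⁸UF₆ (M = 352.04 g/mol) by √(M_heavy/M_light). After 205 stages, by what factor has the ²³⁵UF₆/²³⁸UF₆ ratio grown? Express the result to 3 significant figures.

2.41

Each stage multiplies the ratio by α = √(352.04/349.03), so after 205 stages the overall factor is α^205 = (352.04/349.03)^(205/2).
= 1.00862^(205/2) = 2.41.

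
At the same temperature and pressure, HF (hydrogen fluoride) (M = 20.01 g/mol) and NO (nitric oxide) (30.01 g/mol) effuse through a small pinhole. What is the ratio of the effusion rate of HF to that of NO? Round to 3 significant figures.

1.22

From Graham's law, rate_HF/rate_NO = √(M_NO/M_HF) = √(30.01/20.01) = √1.500 = 1.22.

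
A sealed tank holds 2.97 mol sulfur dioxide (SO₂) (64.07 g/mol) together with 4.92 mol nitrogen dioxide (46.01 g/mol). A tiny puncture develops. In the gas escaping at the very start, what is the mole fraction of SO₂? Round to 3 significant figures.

Effusion rate of each component ∝ n_i/√M_i (partial pressure × 1/√M).
So x_SO₂ in the escaping gas = (n_SO₂/√M_SO₂) / Σ(n_i/√M_i)
= (2.97/√64.07) / (2.97/√64.07 + 4.92/√46.01) = 0.3710/(0.3710 + 0.7253) = 0.338.

0.338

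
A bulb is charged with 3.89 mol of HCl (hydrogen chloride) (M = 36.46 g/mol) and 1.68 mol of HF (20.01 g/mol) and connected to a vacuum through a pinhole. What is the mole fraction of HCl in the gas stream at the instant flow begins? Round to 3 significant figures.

Rate_i ∝ x_i/√M_i (Graham's law weighted by mole fraction), so the effusate composition follows n_i/√M_i.
Mole fraction of HCl in the effusate = (n_HCl/√M_HCl) / (n_HCl/√M_HCl + n_HF/√M_HF)
= (3.89/√36.46) / (3.89/√36.46 + 1.68/√20.01) = 0.6442/(0.6442 + 0.3756) = 0.632.

0.632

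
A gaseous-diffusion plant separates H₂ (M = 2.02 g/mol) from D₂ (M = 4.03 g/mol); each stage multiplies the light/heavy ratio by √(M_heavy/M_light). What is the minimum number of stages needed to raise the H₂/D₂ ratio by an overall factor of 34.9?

Per stage α = (4.03/2.02)^(1/2) = 1.99505^0.5, giving ln α = 0.3453.
Need α^N ≥ 34.9 ⇒ N ≥ ln(34.9) / ln α = 3.552 / 0.3453 = 10.29.
So at least 11 stages are needed.

11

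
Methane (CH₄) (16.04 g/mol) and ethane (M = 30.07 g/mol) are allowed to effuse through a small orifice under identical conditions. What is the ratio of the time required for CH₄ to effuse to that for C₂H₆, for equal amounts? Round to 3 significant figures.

0.730

Since effusion rate ∝ 1/√M, t_CH₄/t_C₂H₆ = √(M_CH₄/M_C₂H₆) = √(16.04/30.07) = √0.5334 = 0.730.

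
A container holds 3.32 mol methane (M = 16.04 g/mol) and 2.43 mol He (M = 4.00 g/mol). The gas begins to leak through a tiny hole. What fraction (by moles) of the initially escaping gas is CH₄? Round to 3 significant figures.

Each component's effusion rate ∝ (its partial pressure)·(1/√M) ∝ n_i/√M_i.
So x_CH₄ in the escaping gas = (n_CH₄/√M_CH₄) / Σ(n_i/√M_i)
= (3.32/√16.04) / (3.32/√16.04 + 2.43/√4.00) = 0.8290/(0.8290 + 1.215) = 0.406.

0.406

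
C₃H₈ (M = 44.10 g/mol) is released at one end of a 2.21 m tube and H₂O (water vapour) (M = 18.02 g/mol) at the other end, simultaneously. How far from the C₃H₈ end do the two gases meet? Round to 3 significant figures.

0.862 m

Graham's law gives d_C₃H₈/d_H₂O = rate_C₃H₈/rate_H₂O = √(M_H₂O/M_C₃H₈) = √(18.02/44.10) = 0.6392.
With d_C₃H₈ + d_H₂O = 2.21 m, d_H₂O = 2.21/(1 + 0.6392) = 1.348 m.
d_C₃H₈ = 2.21 − 1.348 = 0.862 m.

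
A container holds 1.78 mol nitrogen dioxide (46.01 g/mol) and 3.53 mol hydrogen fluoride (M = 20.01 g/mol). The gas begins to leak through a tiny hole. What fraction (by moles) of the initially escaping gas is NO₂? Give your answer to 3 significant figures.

Effusion rate of each component ∝ n_i/√M_i (partial pressure × 1/√M).
So x_NO₂ in the escaping gas = (n_NO₂/√M_NO₂) / Σ(n_i/√M_i)
= (1.78/√46.01) / (1.78/√46.01 + 3.53/√20.01) = 0.2624/(0.2624 + 0.7891) = 0.250.

0.250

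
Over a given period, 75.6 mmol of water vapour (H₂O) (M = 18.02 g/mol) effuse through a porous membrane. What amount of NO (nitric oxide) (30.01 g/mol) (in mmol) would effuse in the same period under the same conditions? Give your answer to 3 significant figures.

Since effusion rate ∝ 1/√M, rate_NO/rate_H₂O = √(M_H₂O/M_NO) = √(18.02/30.01) = √0.6005 = 0.7749.
So the amount for NO is 75.6 × 0.7749 = 58.6 mmol.

58.6 mmol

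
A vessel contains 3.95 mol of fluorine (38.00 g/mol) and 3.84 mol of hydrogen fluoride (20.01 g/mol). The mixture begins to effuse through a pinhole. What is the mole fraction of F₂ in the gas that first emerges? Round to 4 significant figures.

Rate_i ∝ x_i/√M_i (Graham's law weighted by mole fraction), so the effusate composition follows n_i/√M_i.
So x_F₂ in the escaping gas = (n_F₂/√M_F₂) / Σ(n_i/√M_i)
= (3.95/√38.00) / (3.95/√38.00 + 3.84/√20.01) = 0.6408/(0.6408 + 0.8584) = 0.4274.

0.4274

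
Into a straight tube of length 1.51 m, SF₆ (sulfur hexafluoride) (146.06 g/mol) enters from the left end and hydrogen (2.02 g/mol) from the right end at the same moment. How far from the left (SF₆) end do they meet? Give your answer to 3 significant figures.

In equal time, each gas travels a distance ∝ its rate ∝ 1/√M, so d_SF₆/d_H₂ = √(M_H₂/M_SF₆) = √(2.02/146.06) = 0.1176.
With d_SF₆ + d_H₂ = 1.51 m, d_H₂ = 1.51/(1 + 0.1176) = 1.351 m.
d_SF₆ = 1.51 − 1.351 = 0.159 m.

0.159 m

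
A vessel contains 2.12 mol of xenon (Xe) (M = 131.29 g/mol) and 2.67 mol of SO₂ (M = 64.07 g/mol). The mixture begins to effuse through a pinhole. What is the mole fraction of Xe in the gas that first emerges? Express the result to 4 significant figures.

Effusion rate of each component ∝ n_i/√M_i (partial pressure × 1/√M).
x_Xe(eff) = (n_Xe/√M_Xe) / (n_Xe/√M_Xe + n_SO₂/√M_SO₂)
= (2.12/√131.29) / (2.12/√131.29 + 2.67/√64.07) = 0.1850/(0.1850 + 0.3336) = 0.3568.

0.3568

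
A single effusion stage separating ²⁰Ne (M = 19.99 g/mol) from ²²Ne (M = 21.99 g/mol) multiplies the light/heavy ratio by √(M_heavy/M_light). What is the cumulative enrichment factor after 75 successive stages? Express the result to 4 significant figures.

35.72

After 75 stages the ratio has grown by (√(21.99/19.99))^75 = (21.99/19.99)^(75/2).
= 1.10005^(75/2) = 35.72.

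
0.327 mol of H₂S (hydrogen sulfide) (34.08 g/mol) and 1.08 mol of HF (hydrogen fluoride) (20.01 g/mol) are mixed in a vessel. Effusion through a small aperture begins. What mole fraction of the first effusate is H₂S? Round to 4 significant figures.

0.1883

The effusion rate of species i is ∝ p_i/√M_i ∝ n_i/√M_i.
x_H₂S(eff) = (n_H₂S/√M_H₂S) / (n_H₂S/√M_H₂S + n_HF/√M_HF)
= (0.327/√34.08) / (0.327/√34.08 + 1.08/√20.01) = 0.05601/(0.05601 + 0.2414) = 0.1883.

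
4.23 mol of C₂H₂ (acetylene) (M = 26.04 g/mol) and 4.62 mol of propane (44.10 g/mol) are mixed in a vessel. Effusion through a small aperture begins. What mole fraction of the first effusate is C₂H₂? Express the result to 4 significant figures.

0.5437

The effusion rate of species i is ∝ p_i/√M_i ∝ n_i/√M_i.
Mole fraction of C₂H₂ in the effusate = (n_C₂H₂/√M_C₂H₂) / (n_C₂H₂/√M_C₂H₂ + n_C₃H₈/√M_C₃H₈)
= (4.23/√26.04) / (4.23/√26.04 + 4.62/√44.10) = 0.8289/(0.8289 + 0.6957) = 0.5437.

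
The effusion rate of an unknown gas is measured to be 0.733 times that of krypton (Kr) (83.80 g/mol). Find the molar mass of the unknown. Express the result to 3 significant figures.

By Graham's law, rate_X/rate_Kr = √(M_Kr/M_X).
0.733 = √(83.80/M_X)
M_X = 83.80 / 0.733² = 83.80 / 0.5373 = 156 g/mol

156 g/mol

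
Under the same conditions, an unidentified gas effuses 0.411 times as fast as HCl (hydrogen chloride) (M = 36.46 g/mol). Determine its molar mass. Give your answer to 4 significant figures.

Using Graham's law: rate_X/rate_HCl = √(M_HCl/M_X).
0.411 = √(36.46/M_X)
M_X = 36.46 / 0.411² = 36.46 / 0.1689 = 215.8 g/mol

215.8 g/mol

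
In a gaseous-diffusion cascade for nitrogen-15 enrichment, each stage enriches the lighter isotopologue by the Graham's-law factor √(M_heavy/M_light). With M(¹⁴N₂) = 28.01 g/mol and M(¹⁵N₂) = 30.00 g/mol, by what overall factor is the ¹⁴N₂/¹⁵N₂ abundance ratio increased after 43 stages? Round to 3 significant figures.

After 43 stages the ratio has grown by (√(30.00/28.01))^43 = (30.00/28.01)^(43/2).
= 1.07105^(43/2) = 4.37.

4.37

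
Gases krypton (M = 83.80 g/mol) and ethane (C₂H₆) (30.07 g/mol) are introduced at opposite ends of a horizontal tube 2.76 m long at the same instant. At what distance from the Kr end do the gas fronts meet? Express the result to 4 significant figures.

1.034 m

Graham's law gives d_Kr/d_C₂H₆ = rate_Kr/rate_C₂H₆ = √(M_C₂H₆/M_Kr) = √(30.07/83.80) = 0.5990.
With d_Kr + d_C₂H₆ = 2.76 m, d_C₂H₆ = 2.76/(1 + 0.5990) = 1.726 m.
d_Kr = 2.76 − 1.726 = 1.034 m.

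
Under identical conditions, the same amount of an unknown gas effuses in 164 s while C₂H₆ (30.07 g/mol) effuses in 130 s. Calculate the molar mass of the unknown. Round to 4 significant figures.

47.86 g/mol

By Graham's law, t_X/t_C₂H₆ = √(M_X/M_C₂H₆).
164/130 = 1.262 = √(M_X/30.07)
M_X = 30.07 × 1.262² = 30.07 × 1.591 = 47.86 g/mol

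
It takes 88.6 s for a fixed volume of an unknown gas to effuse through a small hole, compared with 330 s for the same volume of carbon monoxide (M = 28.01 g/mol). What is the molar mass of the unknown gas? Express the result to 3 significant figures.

2.02 g/mol

Since effusion rate ∝ 1/√M, t_X/t_CO = √(M_X/M_CO).
88.6/330 = 0.2685 = √(M_X/28.01)
M_X = 28.01 × 0.2685² = 28.01 × 0.07208 = 2.02 g/mol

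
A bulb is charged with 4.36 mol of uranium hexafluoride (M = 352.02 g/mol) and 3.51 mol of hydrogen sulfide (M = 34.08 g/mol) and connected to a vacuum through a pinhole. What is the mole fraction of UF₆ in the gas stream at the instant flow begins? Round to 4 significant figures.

Rate_i ∝ x_i/√M_i (Graham's law weighted by mole fraction), so the effusate composition follows n_i/√M_i.
x_UF₆(eff) = (n_UF₆/√M_UF₆) / (n_UF₆/√M_UF₆ + n_H₂S/√M_H₂S)
= (4.36/√352.02) / (4.36/√352.02 + 3.51/√34.08) = 0.2324/(0.2324 + 0.6013) = 0.2788.

0.2788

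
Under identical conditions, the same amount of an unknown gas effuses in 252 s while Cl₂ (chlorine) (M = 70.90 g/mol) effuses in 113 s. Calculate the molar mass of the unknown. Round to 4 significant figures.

352.6 g/mol

By Graham's law, t_X/t_Cl₂ = √(M_X/M_Cl₂).
252/113 = 2.230 = √(M_X/70.90)
M_X = 70.90 × 2.230² = 70.90 × 4.973 = 352.6 g/mol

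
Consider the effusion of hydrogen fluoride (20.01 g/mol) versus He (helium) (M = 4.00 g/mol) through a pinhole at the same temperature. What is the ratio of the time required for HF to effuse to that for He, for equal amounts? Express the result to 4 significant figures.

Graham's law gives t_HF/t_He = √(M_HF/M_He) = √(20.01/4.00) = √5.003 = 2.237.

2.237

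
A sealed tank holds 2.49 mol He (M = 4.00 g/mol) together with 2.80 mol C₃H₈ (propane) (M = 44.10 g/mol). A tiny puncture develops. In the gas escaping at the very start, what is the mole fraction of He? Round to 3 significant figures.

0.747

Effusion rate of each component ∝ n_i/√M_i (partial pressure × 1/√M).
x_He(eff) = (n_He/√M_He) / (n_He/√M_He + n_C₃H₈/√M_C₃H₈)
= (2.49/√4.00) / (2.49/√4.00 + 2.80/√44.10) = 1.245/(1.245 + 0.4216) = 0.747.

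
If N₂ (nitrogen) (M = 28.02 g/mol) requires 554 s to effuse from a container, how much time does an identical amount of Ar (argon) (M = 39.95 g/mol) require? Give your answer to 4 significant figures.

By Graham's law, t_Ar/t_N₂ = √(M_Ar/M_N₂) = √(39.95/28.02) = √1.426 = 1.194.
So the time for Ar is 554 × 1.194 = 661.5 s.

661.5 s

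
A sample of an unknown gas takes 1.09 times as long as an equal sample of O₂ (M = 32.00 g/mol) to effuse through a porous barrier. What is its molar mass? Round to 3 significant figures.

Graham's law gives t_X/t_O₂ = √(M_X/M_O₂).
1.09 = √(M_X/32.00)
M_X = 32.00 × 1.09² = 32.00 × 1.188 = 38.0 g/mol

38.0 g/mol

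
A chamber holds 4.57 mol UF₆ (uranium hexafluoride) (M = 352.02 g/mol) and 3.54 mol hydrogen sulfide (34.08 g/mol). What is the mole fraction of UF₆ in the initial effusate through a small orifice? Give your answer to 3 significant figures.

Effusion rate of each component ∝ n_i/√M_i (partial pressure × 1/√M).
x_UF₆(eff) = (n_UF₆/√M_UF₆) / (n_UF₆/√M_UF₆ + n_H₂S/√M_H₂S)
= (4.57/√352.02) / (4.57/√352.02 + 3.54/√34.08) = 0.2436/(0.2436 + 0.6064) = 0.287.

0.287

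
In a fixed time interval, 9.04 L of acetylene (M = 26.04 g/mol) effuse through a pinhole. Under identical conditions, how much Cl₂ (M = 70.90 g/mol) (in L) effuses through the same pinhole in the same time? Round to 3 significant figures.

Since effusion rate ∝ 1/√M, rate_Cl₂/rate_C₂H₂ = √(M_C₂H₂/M_Cl₂) = √(26.04/70.90) = √0.3673 = 0.6060.
So the volume for Cl₂ is 9.04 × 0.6060 = 5.48 L.

5.48 L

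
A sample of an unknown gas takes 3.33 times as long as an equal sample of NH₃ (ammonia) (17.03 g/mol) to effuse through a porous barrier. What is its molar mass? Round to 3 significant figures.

From Graham's law, t_X/t_NH₃ = √(M_X/M_NH₃).
3.33 = √(M_X/17.03)
M_X = 17.03 × 3.33² = 17.03 × 11.09 = 189 g/mol

189 g/mol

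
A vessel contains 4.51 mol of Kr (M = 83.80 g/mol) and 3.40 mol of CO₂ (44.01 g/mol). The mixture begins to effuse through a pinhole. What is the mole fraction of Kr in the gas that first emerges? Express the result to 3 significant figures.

The effusion rate of species i is ∝ p_i/√M_i ∝ n_i/√M_i.
x_Kr(eff) = (n_Kr/√M_Kr) / (n_Kr/√M_Kr + n_CO₂/√M_CO₂)
= (4.51/√83.80) / (4.51/√83.80 + 3.40/√44.01) = 0.4927/(0.4927 + 0.5125) = 0.490.

0.490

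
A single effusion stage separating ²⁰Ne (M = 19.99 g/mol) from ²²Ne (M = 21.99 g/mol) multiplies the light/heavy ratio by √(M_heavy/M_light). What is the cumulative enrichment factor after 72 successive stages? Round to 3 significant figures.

31.0

Overall factor = α^72 with α = √(21.99/19.99), i.e. (21.99/19.99)^(72/2).
= 1.10005^36 = 31.0.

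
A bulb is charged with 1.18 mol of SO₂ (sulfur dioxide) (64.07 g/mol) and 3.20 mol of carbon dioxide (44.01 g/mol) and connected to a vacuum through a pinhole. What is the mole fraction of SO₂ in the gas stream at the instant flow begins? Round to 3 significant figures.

0.234

Effusion rate of each component ∝ n_i/√M_i (partial pressure × 1/√M).
x_SO₂(eff) = (n_SO₂/√M_SO₂) / (n_SO₂/√M_SO₂ + n_CO₂/√M_CO₂)
= (1.18/√64.07) / (1.18/√64.07 + 3.20/√44.01) = 0.1474/(0.1474 + 0.4824) = 0.234.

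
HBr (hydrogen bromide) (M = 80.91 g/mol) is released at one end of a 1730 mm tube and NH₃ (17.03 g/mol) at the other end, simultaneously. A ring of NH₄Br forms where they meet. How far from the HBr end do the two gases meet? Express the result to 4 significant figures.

The fronts meet when d_HBr + d_NH₃ = L with d_HBr/d_NH₃ = √(M_NH₃/M_HBr) (Graham's law). Here √(M_NH₃/M_HBr) = √(17.03/80.91) = 0.4588.
With d_HBr + d_NH₃ = 1730 mm, d_NH₃ = 1730/(1 + 0.4588) = 1186 mm.
d_HBr = 1730 − 1186 = 544.1 mm.

544.1 mm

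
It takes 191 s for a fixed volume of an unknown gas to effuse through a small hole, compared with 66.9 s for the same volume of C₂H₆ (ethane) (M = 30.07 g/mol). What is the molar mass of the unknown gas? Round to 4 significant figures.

From Graham's law, t_X/t_C₂H₆ = √(M_X/M_C₂H₆).
191/66.9 = 2.855 = √(M_X/30.07)
M_X = 30.07 × 2.855² = 30.07 × 8.151 = 245.1 g/mol

245.1 g/mol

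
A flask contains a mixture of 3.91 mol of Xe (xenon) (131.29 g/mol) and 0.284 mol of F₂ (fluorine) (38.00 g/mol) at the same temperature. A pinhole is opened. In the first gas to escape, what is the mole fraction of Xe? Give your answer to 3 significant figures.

The effusion rate of species i is ∝ p_i/√M_i ∝ n_i/√M_i.
Mole fraction of Xe in the effusate = (n_Xe/√M_Xe) / (n_Xe/√M_Xe + n_F₂/√M_F₂)
= (3.91/√131.29) / (3.91/√131.29 + 0.284/√38.00) = 0.3412/(0.3412 + 0.04607) = 0.881.

0.881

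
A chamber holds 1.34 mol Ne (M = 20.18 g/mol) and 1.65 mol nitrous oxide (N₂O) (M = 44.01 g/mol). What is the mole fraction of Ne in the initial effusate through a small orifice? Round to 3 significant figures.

0.545

Rate_i ∝ x_i/√M_i (Graham's law weighted by mole fraction), so the effusate composition follows n_i/√M_i.
Mole fraction of Ne in the effusate = (n_Ne/√M_Ne) / (n_Ne/√M_Ne + n_N₂O/√M_N₂O)
= (1.34/√20.18) / (1.34/√20.18 + 1.65/√44.01) = 0.2983/(0.2983 + 0.2487) = 0.545.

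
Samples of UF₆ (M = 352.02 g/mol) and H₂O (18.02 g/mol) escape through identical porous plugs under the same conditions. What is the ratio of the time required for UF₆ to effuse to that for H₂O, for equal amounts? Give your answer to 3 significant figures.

4.42

By Graham's law, t_UF₆/t_H₂O = √(M_UF₆/M_H₂O) = √(352.02/18.02) = √19.53 = 4.42.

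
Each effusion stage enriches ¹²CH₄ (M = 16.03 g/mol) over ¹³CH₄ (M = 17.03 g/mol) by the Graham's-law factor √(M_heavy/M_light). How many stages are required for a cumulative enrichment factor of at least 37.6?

120

Per stage α = (17.03/16.03)^(1/2) = 1.06238^0.5, giving ln α = 0.03026.
Need α^N ≥ 37.6 ⇒ N ≥ ln(37.6) / ln α = 3.627 / 0.03026 = 119.87.
So at least 120 stages are needed.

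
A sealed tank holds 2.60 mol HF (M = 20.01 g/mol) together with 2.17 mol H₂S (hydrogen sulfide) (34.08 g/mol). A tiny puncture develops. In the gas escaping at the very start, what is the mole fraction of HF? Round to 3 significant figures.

0.610

The effusion rate of species i is ∝ p_i/√M_i ∝ n_i/√M_i.
Mole fraction of HF in the effusate = (n_HF/√M_HF) / (n_HF/√M_HF + n_H₂S/√M_H₂S)
= (2.60/√20.01) / (2.60/√20.01 + 2.17/√34.08) = 0.5812/(0.5812 + 0.3717) = 0.610.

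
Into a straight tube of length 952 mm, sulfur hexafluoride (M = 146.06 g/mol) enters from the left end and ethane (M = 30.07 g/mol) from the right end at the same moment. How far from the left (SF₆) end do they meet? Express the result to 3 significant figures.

In equal time, each gas travels a distance ∝ its rate ∝ 1/√M, so d_SF₆/d_C₂H₆ = √(M_C₂H₆/M_SF₆) = √(30.07/146.06) = 0.4537.
With d_SF₆ + d_C₂H₆ = 952 mm, d_C₂H₆ = 952/(1 + 0.4537) = 654.9 mm.
d_SF₆ = 952 − 654.9 = 297 mm.

297 mm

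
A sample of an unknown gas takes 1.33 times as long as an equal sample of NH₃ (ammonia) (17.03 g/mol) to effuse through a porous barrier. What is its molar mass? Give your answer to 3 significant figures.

Graham's law gives t_X/t_NH₃ = √(M_X/M_NH₃).
1.33 = √(M_X/17.03)
M_X = 17.03 × 1.33² = 17.03 × 1.769 = 30.1 g/mol

30.1 g/mol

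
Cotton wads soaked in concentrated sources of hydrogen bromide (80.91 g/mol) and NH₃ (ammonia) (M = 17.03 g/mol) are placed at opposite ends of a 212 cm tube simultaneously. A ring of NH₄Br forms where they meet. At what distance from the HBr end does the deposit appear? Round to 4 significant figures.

66.67 cm

Distances travelled in equal time are proportional to diffusion rates, so d_HBr/d_NH₃ = √(M_NH₃/M_HBr) = √(17.03/80.91) = 0.4588.
With d_HBr + d_NH₃ = 212 cm, d_NH₃ = 212/(1 + 0.4588) = 145.3 cm.
d_HBr = 212 − 145.3 = 66.67 cm.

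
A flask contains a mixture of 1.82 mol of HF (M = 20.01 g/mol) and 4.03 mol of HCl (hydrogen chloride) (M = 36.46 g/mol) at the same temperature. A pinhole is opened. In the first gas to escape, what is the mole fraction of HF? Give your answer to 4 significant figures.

Effusion rate of each component ∝ n_i/√M_i (partial pressure × 1/√M).
x_HF(eff) = (n_HF/√M_HF) / (n_HF/√M_HF + n_HCl/√M_HCl)
= (1.82/√20.01) / (1.82/√20.01 + 4.03/√36.46) = 0.4069/(0.4069 + 0.6674) = 0.3787.

0.3787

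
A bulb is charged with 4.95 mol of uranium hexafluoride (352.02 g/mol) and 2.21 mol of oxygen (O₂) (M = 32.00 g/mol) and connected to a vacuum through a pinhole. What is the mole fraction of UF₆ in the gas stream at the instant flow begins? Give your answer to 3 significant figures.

0.403

Effusion rate of each component ∝ n_i/√M_i (partial pressure × 1/√M).
So x_UF₆ in the escaping gas = (n_UF₆/√M_UF₆) / Σ(n_i/√M_i)
= (4.95/√352.02) / (4.95/√352.02 + 2.21/√32.00) = 0.2638/(0.2638 + 0.3907) = 0.403.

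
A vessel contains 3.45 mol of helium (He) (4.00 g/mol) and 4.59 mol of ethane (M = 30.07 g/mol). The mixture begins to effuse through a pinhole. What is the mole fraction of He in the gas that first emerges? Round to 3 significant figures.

Effusion rate of each component ∝ n_i/√M_i (partial pressure × 1/√M).
So x_He in the escaping gas = (n_He/√M_He) / Σ(n_i/√M_i)
= (3.45/√4.00) / (3.45/√4.00 + 4.59/√30.07) = 1.725/(1.725 + 0.8370) = 0.673.

0.673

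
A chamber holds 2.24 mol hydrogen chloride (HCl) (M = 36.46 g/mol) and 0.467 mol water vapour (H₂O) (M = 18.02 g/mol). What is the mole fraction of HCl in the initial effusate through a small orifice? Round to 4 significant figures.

0.7713

Rate_i ∝ x_i/√M_i (Graham's law weighted by mole fraction), so the effusate composition follows n_i/√M_i.
Mole fraction of HCl in the effusate = (n_HCl/√M_HCl) / (n_HCl/√M_HCl + n_H₂O/√M_H₂O)
= (2.24/√36.46) / (2.24/√36.46 + 0.467/√18.02) = 0.3710/(0.3710 + 0.1100) = 0.7713.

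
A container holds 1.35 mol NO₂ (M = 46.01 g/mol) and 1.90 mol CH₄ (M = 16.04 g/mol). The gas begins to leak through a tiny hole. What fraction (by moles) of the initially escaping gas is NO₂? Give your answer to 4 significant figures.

0.2955

Rate_i ∝ x_i/√M_i (Graham's law weighted by mole fraction), so the effusate composition follows n_i/√M_i.
So x_NO₂ in the escaping gas = (n_NO₂/√M_NO₂) / Σ(n_i/√M_i)
= (1.35/√46.01) / (1.35/√46.01 + 1.90/√16.04) = 0.1990/(0.1990 + 0.4744) = 0.2955.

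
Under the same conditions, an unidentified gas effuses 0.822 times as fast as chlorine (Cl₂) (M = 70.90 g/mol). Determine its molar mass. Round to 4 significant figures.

Since effusion rate ∝ 1/√M, rate_X/rate_Cl₂ = √(M_Cl₂/M_X).
0.822 = √(70.90/M_X)
M_X = 70.90 / 0.822² = 70.90 / 0.6757 = 104.9 g/mol

104.9 g/mol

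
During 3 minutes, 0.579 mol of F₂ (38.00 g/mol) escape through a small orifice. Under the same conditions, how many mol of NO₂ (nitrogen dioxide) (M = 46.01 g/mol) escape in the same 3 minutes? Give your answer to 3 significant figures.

Using Graham's law: rate_NO₂/rate_F₂ = √(M_F₂/M_NO₂) = √(38.00/46.01) = √0.8259 = 0.9088.
So the amount for NO₂ is 0.579 × 0.9088 = 0.526 mol.

0.526 mol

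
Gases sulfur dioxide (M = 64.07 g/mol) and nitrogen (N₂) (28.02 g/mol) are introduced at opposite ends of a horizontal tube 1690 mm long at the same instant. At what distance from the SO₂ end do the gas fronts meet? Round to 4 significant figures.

In equal time, each gas travels a distance ∝ its rate ∝ 1/√M, so d_SO₂/d_N₂ = √(M_N₂/M_SO₂) = √(28.02/64.07) = 0.6613.
With d_SO₂ + d_N₂ = 1690 mm, d_N₂ = 1690/(1 + 0.6613) = 1017 mm.
d_SO₂ = 1690 − 1017 = 672.7 mm.

672.7 mm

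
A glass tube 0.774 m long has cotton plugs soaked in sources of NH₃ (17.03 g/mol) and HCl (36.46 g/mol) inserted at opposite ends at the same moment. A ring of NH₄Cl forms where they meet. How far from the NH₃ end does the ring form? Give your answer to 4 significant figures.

0.4598 m

Distances travelled in equal time are proportional to diffusion rates, so d_NH₃/d_HCl = √(M_HCl/M_NH₃) = √(36.46/17.03) = 1.463.
With d_NH₃ + d_HCl = 0.774 m, d_HCl = 0.774/(1 + 1.463) = 0.3142 m.
d_NH₃ = 0.774 − 0.3142 = 0.4598 m.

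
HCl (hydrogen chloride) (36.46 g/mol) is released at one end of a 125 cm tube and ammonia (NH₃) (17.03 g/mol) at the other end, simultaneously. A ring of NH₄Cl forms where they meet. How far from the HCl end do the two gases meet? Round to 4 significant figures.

The fronts meet when d_HCl + d_NH₃ = L with d_HCl/d_NH₃ = √(M_NH₃/M_HCl) (Graham's law). Here √(M_NH₃/M_HCl) = √(17.03/36.46) = 0.6834.
With d_HCl + d_NH₃ = 125 cm, d_NH₃ = 125/(1 + 0.6834) = 74.25 cm.
d_HCl = 125 − 74.25 = 50.75 cm.

50.75 cm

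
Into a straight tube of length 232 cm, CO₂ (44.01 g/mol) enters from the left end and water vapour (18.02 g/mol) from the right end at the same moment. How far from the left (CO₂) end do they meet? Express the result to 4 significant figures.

90.53 cm

The fronts meet when d_CO₂ + d_H₂O = L with d_CO₂/d_H₂O = √(M_H₂O/M_CO₂) (Graham's law). Here √(M_H₂O/M_CO₂) = √(18.02/44.01) = 0.6399.
With d_CO₂ + d_H₂O = 232 cm, d_H₂O = 232/(1 + 0.6399) = 141.5 cm.
d_CO₂ = 232 − 141.5 = 90.53 cm.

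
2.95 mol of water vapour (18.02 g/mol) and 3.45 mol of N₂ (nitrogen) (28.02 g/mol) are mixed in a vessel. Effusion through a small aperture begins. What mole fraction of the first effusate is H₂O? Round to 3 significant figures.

The effusion rate of species i is ∝ p_i/√M_i ∝ n_i/√M_i.
x_H₂O(eff) = (n_H₂O/√M_H₂O) / (n_H₂O/√M_H₂O + n_N₂/√M_N₂)
= (2.95/√18.02) / (2.95/√18.02 + 3.45/√28.02) = 0.6949/(0.6949 + 0.6518) = 0.516.

0.516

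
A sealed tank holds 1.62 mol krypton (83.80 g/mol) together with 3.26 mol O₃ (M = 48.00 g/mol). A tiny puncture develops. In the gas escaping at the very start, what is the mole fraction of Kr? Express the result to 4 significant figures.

Each component's effusion rate ∝ (its partial pressure)·(1/√M) ∝ n_i/√M_i.
So x_Kr in the escaping gas = (n_Kr/√M_Kr) / Σ(n_i/√M_i)
= (1.62/√83.80) / (1.62/√83.80 + 3.26/√48.00) = 0.1770/(0.1770 + 0.4705) = 0.2733.

0.2733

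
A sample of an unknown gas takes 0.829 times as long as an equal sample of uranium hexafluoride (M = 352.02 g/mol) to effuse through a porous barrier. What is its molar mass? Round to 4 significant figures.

From Graham's law, t_X/t_UF₆ = √(M_X/M_UF₆).
0.829 = √(M_X/352.02)
M_X = 352.02 × 0.829² = 352.02 × 0.6872 = 241.9 g/mol

241.9 g/mol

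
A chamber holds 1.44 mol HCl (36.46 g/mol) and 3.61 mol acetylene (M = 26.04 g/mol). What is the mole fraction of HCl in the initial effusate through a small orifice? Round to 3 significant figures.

Effusion rate of each component ∝ n_i/√M_i (partial pressure × 1/√M).
x_HCl(eff) = (n_HCl/√M_HCl) / (n_HCl/√M_HCl + n_C₂H₂/√M_C₂H₂)
= (1.44/√36.46) / (1.44/√36.46 + 3.61/√26.04) = 0.2385/(0.2385 + 0.7074) = 0.252.

0.252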